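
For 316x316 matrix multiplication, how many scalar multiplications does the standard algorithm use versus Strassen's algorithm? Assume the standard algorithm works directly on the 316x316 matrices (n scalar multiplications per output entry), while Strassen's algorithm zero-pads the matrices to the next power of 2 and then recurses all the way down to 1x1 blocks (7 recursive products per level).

Matrix multiplication for 316x316 matrices:

Strassen's algorithm requires power-of-2 dimensions. Pad 316x316 to 512x512 (next power of 2).

Standard algorithm: 316^3 = 31554496 multiplications
Strassen's algorithm: 7^(log2(512)) = 7^9 = 40353607 multiplications
Difference: 31554496 - 40353607 = -8799111 (Strassen uses MORE here due to padding overhead — for small or just-over-power-of-2 n, padding can outweigh the per-level savings)

Standard: 31554496 multiplications (316^3). Strassen: 40353607 multiplications (7^9, after padding to 512x512). Strassen reduces 8 recursive multiplications to 7 at each level.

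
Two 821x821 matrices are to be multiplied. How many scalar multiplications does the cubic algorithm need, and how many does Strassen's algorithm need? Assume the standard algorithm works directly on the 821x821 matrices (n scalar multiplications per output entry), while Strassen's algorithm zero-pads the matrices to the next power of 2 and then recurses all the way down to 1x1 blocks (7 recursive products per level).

Matrix multiplication for 821x821 matrices:

Strassen's algorithm requires power-of-2 dimensions. Pad 821x821 to 1024x1024 (next power of 2).

Standard algorithm: 821^3 = 553387661 multiplications
Strassen's algorithm: 7^(log2(1024)) = 7^10 = 282475249 multiplications
Savings: 553387661 - 282475249 = 270912412 multiplications

Standard: 553387661 multiplications (821^3). Strassen: 282475249 multiplications (7^10, after padding to 1024x1024). Strassen reduces 8 recursive multiplications to 7 at each level.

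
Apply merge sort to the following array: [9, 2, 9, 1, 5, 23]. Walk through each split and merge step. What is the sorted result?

Merge sort trace:

Split: [9, 2, 9, 1, 5, 23] -> [9, 2, 9] and [1, 5, 23]
  Split: [9, 2, 9] -> [9] and [2, 9]
    Split: [2, 9] -> [2] and [9]
    Merge: [2] + [9] -> [2, 9]
  Merge: [9] + [2, 9] -> [2, 9, 9]
  Split: [1, 5, 23] -> [1] and [5, 23]
    Split: [5, 23] -> [5] and [23]
    Merge: [5] + [23] -> [5, 23]
  Merge: [1] + [5, 23] -> [1, 5, 23]
Merge: [2, 9, 9] + [1, 5, 23] -> [1, 2, 5, 9, 9, 23]

Final sorted array: [1, 2, 5, 9, 9, 23]

The merge sort proceeds by recursively splitting the array and merging sorted halves.
After all merges, the sorted array is [1, 2, 5, 9, 9, 23].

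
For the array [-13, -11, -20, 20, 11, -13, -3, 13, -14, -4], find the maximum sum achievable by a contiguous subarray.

Using Kadane's algorithm on [-13, -11, -20, 20, 11, -13, -3, 13, -14, -4]:

Scanning through the array:
Position 1 (value -11): max_ending_here = -11, max_so_far = -11
Position 2 (value -20): max_ending_here = -20, max_so_far = -11
Position 3 (value 20): max_ending_here = 20, max_so_far = 20
Position 4 (value 11): max_ending_here = 31, max_so_far = 31
Position 5 (value -13): max_ending_here = 18, max_so_far = 31
Position 6 (value -3): max_ending_here = 15, max_so_far = 31
Position 7 (value 13): max_ending_here = 28, max_so_far = 31
Position 8 (value -14): max_ending_here = 14, max_so_far = 31
Position 9 (value -4): max_ending_here = 10, max_so_far = 31

Maximum subarray: [20, 11]
Maximum sum: 31

The maximum subarray is [20, 11] with sum 31. This subarray runs from index 3 to index 4.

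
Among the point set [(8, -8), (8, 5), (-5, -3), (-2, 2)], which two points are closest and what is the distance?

Computing all pairwise distances among 4 points:

d((8, -8), (8, 5)) = 13.0
d((8, -8), (-5, -3)) = 13.9284
d((8, -8), (-2, 2)) = 14.1421
d((8, 5), (-5, -3)) = 15.2643
d((8, 5), (-2, 2)) = 10.4403
d((-5, -3), (-2, 2)) = 5.831 <-- minimum

Closest pair: (-5, -3) and (-2, 2) with distance 5.831

The closest pair is (-5, -3) and (-2, 2) with Euclidean distance 5.831. For 4 points, brute-force pairwise comparison is shown above. For large n, the divide-and-conquer algorithm (sort by x, recurse on halves, check the dividing strip) achieves O(n log n).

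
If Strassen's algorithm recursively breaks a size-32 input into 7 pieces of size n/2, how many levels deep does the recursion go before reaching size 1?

For divide and conquer with division factor 2:

Problem sizes at each level:
Level 0: 32
Level 1: 16
Level 2: 8
Level 3: 4
Level 4: 2
Level 5: 1

The root is level 0 and the size-1 base case is level 5 (the tree spans levels 0 through 5, i.e. 6 levels counting the root), so the depth is the number of divisions: log_2(32) = 5

The recursion tree depth is log_2(32) = 5. At each level, the problem size is divided by 2, so it takes 5 divisions to reduce to a base case of size 1. The algorithm makes 7 recursive calls at each level.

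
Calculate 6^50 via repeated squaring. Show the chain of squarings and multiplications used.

Computing 6^50 by squaring (build up from 6^1; each line after the first costs one multiplication):

6^1 = 6
6^2 = (6^1)^2 = 6^2 = 36
6^3 = 6 * 6^2 = 6 * 36 = 216
6^6 = (6^3)^2 = 216^2 = 46656
6^12 = (6^6)^2 = 46656^2 = 2176782336
6^24 = (6^12)^2 = 2176782336^2 = 4738381338321616896
6^25 = 6 * 6^24 = 6 * 4738381338321616896 = 28430288029929701376
6^50 = (6^25)^2 = 28430288029929701376^2 = 808281277464764060643139600456536293376

Result: 808281277464764060643139600456536293376
Multiplications needed: 7 (7 lines after 6^1)

6^50 = 808281277464764060643139600456536293376. Using exponentiation by squaring, this requires 7 multiplications. The key idea: if the exponent is even, square the half-power; if odd, multiply by the base once.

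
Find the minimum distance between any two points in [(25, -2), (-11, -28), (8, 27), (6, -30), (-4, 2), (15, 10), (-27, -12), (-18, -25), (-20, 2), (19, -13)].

Computing all pairwise distances among 10 points:

d((25, -2), (-11, -28)) = 44.4072
d((25, -2), (8, 27)) = 33.6155
d((25, -2), (6, -30)) = 33.8378
d((25, -2), (-4, 2)) = 29.2746
d((25, -2), (15, 10)) = 15.6205
d((25, -2), (-27, -12)) = 52.9528
d((25, -2), (-18, -25)) = 48.7647
d((25, -2), (-20, 2)) = 45.1774
d((25, -2), (19, -13)) = 12.53
d((-11, -28), (8, 27)) = 58.1893
d((-11, -28), (6, -30)) = 17.1172
d((-11, -28), (-4, 2)) = 30.8058
d((-11, -28), (15, 10)) = 46.0435
d((-11, -28), (-27, -12)) = 22.6274
d((-11, -28), (-18, -25)) = 7.6158 <-- minimum
d((-11, -28), (-20, 2)) = 31.3209
d((-11, -28), (19, -13)) = 33.541
d((8, 27), (6, -30)) = 57.0351
d((8, 27), (-4, 2)) = 27.7308
d((8, 27), (15, 10)) = 18.3848
d((8, 27), (-27, -12)) = 52.4023
d((8, 27), (-18, -25)) = 58.1378
d((8, 27), (-20, 2)) = 37.5366
d((8, 27), (19, -13)) = 41.4849
d((6, -30), (-4, 2)) = 33.5261
d((6, -30), (15, 10)) = 41.0
d((6, -30), (-27, -12)) = 37.5899
d((6, -30), (-18, -25)) = 24.5153
d((6, -30), (-20, 2)) = 41.2311
d((6, -30), (19, -13)) = 21.4009
d((-4, 2), (15, 10)) = 20.6155
d((-4, 2), (-27, -12)) = 26.9258
d((-4, 2), (-18, -25)) = 30.4138
d((-4, 2), (-20, 2)) = 16.0
d((-4, 2), (19, -13)) = 27.4591
d((15, 10), (-27, -12)) = 47.4131
d((15, 10), (-18, -25)) = 48.1041
d((15, 10), (-20, 2)) = 35.9026
d((15, 10), (19, -13)) = 23.3452
d((-27, -12), (-18, -25)) = 15.8114
d((-27, -12), (-20, 2)) = 15.6525
d((-27, -12), (19, -13)) = 46.0109
d((-18, -25), (-20, 2)) = 27.074
d((-18, -25), (19, -13)) = 38.8973
d((-20, 2), (19, -13)) = 41.7852

Closest pair: (-11, -28) and (-18, -25) with distance 7.6158

The closest pair is (-11, -28) and (-18, -25) with Euclidean distance 7.6158. For 10 points, brute-force pairwise comparison is shown above. For large n, the divide-and-conquer algorithm (sort by x, recurse on halves, check the dividing strip) achieves O(n log n).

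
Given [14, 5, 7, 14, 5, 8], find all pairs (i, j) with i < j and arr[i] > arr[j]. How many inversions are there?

Finding inversions in [14, 5, 7, 14, 5, 8]:

(0, 1): arr[0]=14 > arr[1]=5
(0, 2): arr[0]=14 > arr[2]=7
(0, 4): arr[0]=14 > arr[4]=5
(0, 5): arr[0]=14 > arr[5]=8
(2, 4): arr[2]=7 > arr[4]=5
(3, 4): arr[3]=14 > arr[4]=5
(3, 5): arr[3]=14 > arr[5]=8

Total inversions: 7

The array has 7 inversion(s): (0,1), (0,2), (0,4), (0,5), (2,4), (3,4), (3,5). Each pair (i,j) satisfies i < j and arr[i] > arr[j].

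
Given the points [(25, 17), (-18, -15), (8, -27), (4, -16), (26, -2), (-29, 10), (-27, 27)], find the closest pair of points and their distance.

Computing all pairwise distances among 7 points:

d((25, 17), (-18, -15)) = 53.6004
d((25, 17), (8, -27)) = 47.1699
d((25, 17), (4, -16)) = 39.1152
d((25, 17), (26, -2)) = 19.0263
d((25, 17), (-29, 10)) = 54.4518
d((25, 17), (-27, 27)) = 52.9528
d((-18, -15), (8, -27)) = 28.6356
d((-18, -15), (4, -16)) = 22.0227
d((-18, -15), (26, -2)) = 45.8803
d((-18, -15), (-29, 10)) = 27.313
d((-18, -15), (-27, 27)) = 42.9535
d((8, -27), (4, -16)) = 11.7047 <-- minimum
d((8, -27), (26, -2)) = 30.8058
d((8, -27), (-29, 10)) = 52.3259
d((8, -27), (-27, 27)) = 64.3506
d((4, -16), (26, -2)) = 26.0768
d((4, -16), (-29, 10)) = 42.0119
d((4, -16), (-27, 27)) = 53.0094
d((26, -2), (-29, 10)) = 56.2939
d((26, -2), (-27, 27)) = 60.4152
d((-29, 10), (-27, 27)) = 17.1172

Closest pair: (8, -27) and (4, -16) with distance 11.7047

The closest pair is (8, -27) and (4, -16) with Euclidean distance 11.7047. For 7 points, brute-force pairwise comparison is shown above. For large n, the divide-and-conquer algorithm (sort by x, recurse on halves, check the dividing strip) achieves O(n log n).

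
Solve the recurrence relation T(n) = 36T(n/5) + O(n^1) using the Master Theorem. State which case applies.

Master Theorem for T(n) = 36T(n/5) + O(n^1):

a = 36, b = 5, c = 1
log_b(a) = log_5(36) = 2.2266

Case 1: c = 1 < log_5(36) = 2.2266
T(n) = O(n^(log_5 36))

For T(n) = 36T(n/5) + O(n^1): log_5(36) = 2.2266. This is Case 1 of the Master Theorem (c < log_b(a), work dominated by leaves), giving O(n^(log_5 36)).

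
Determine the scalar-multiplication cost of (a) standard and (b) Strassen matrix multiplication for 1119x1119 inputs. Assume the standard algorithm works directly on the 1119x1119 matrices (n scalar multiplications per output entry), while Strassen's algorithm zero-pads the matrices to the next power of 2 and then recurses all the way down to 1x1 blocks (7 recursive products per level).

Matrix multiplication for 1119x1119 matrices:

Strassen's algorithm requires power-of-2 dimensions. Pad 1119x1119 to 2048x2048 (next power of 2).

Standard algorithm: 1119^3 = 1401168159 multiplications
Strassen's algorithm: 7^(log2(2048)) = 7^11 = 1977326743 multiplications
Difference: 1401168159 - 1977326743 = -576158584 (Strassen uses MORE here due to padding overhead — for small or just-over-power-of-2 n, padding can outweigh the per-level savings)

Standard: 1401168159 multiplications (1119^3). Strassen: 1977326743 multiplications (7^11, after padding to 2048x2048). Strassen reduces 8 recursive multiplications to 7 at each level.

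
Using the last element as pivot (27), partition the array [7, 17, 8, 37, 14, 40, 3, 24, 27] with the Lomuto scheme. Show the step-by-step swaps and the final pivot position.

Lomuto partition with pivot = 27:

Initial array: [7, 17, 8, 37, 14, 40, 3, 24, 27]

arr[0]=7 <= 27: swap with position 0, array becomes [7, 17, 8, 37, 14, 40, 3, 24, 27]
arr[1]=17 <= 27: swap with position 1, array becomes [7, 17, 8, 37, 14, 40, 3, 24, 27]
arr[2]=8 <= 27: swap with position 2, array becomes [7, 17, 8, 37, 14, 40, 3, 24, 27]
arr[3]=37 > 27: no swap
arr[4]=14 <= 27: swap with position 3, array becomes [7, 17, 8, 14, 37, 40, 3, 24, 27]
arr[5]=40 > 27: no swap
arr[6]=3 <= 27: swap with position 4, array becomes [7, 17, 8, 14, 3, 40, 37, 24, 27]
arr[7]=24 <= 27: swap with position 5, array becomes [7, 17, 8, 14, 3, 24, 37, 40, 27]

Place pivot at position 6: [7, 17, 8, 14, 3, 24, 27, 40, 37]
Pivot position: 6

After partitioning with pivot 27, the array becomes [7, 17, 8, 14, 3, 24, 27, 40, 37]. The pivot is placed at index 6. All elements to the left of the pivot are <= 27, and all elements to the right are > 27.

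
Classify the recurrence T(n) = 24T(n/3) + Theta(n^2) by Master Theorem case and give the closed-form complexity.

Master Theorem for T(n) = 24T(n/3) + O(n^2):

a = 24, b = 3, c = 2
log_b(a) = log_3(24) = 2.8928

Case 1: c = 2 < log_3(24) = 2.8928
T(n) = O(n^(log_3 24))

For T(n) = 24T(n/3) + O(n^2): log_3(24) = 2.8928. This is Case 1 of the Master Theorem (c < log_b(a), work dominated by leaves), giving O(n^(log_3 24)).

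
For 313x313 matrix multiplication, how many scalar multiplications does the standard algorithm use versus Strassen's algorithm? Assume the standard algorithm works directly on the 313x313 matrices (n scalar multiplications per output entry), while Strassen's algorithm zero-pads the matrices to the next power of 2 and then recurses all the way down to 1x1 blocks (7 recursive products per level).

Matrix multiplication for 313x313 matrices:

Strassen's algorithm requires power-of-2 dimensions. Pad 313x313 to 512x512 (next power of 2).

Standard algorithm: 313^3 = 30664297 multiplications
Strassen's algorithm: 7^(log2(512)) = 7^9 = 40353607 multiplications
Difference: 30664297 - 40353607 = -9689310 (Strassen uses MORE here due to padding overhead — for small or just-over-power-of-2 n, padding can outweigh the per-level savings)

Standard: 30664297 multiplications (313^3). Strassen: 40353607 multiplications (7^9, after padding to 512x512). Strassen reduces 8 recursive multiplications to 7 at each level.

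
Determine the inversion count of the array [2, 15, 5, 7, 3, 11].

Finding inversions in [2, 15, 5, 7, 3, 11]:

(1, 2): arr[1]=15 > arr[2]=5
(1, 3): arr[1]=15 > arr[3]=7
(1, 4): arr[1]=15 > arr[4]=3
(1, 5): arr[1]=15 > arr[5]=11
(2, 4): arr[2]=5 > arr[4]=3
(3, 4): arr[3]=7 > arr[4]=3

Total inversions: 6

The array has 6 inversion(s): (1,2), (1,3), (1,4), (1,5), (2,4), (3,4). Each pair (i,j) satisfies i < j and arr[i] > arr[j].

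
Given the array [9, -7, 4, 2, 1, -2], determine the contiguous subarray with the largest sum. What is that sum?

Using Kadane's algorithm on [9, -7, 4, 2, 1, -2]:

Scanning through the array:
Position 1 (value -7): max_ending_here = 2, max_so_far = 9
Position 2 (value 4): max_ending_here = 6, max_so_far = 9
Position 3 (value 2): max_ending_here = 8, max_so_far = 9
Position 4 (value 1): max_ending_here = 9, max_so_far = 9
Position 5 (value -2): max_ending_here = 7, max_so_far = 9

Maximum subarray: [9]
Maximum sum: 9

The maximum subarray is [9] with sum 9. This subarray runs from index 0 to index 0.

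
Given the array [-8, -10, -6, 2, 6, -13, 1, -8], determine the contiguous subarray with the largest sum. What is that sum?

Using Kadane's algorithm on [-8, -10, -6, 2, 6, -13, 1, -8]:

Scanning through the array:
Position 1 (value -10): max_ending_here = -10, max_so_far = -8
Position 2 (value -6): max_ending_here = -6, max_so_far = -6
Position 3 (value 2): max_ending_here = 2, max_so_far = 2
Position 4 (value 6): max_ending_here = 8, max_so_far = 8
Position 5 (value -13): max_ending_here = -5, max_so_far = 8
Position 6 (value 1): max_ending_here = 1, max_so_far = 8
Position 7 (value -8): max_ending_here = -7, max_so_far = 8

Maximum subarray: [2, 6]
Maximum sum: 8

The maximum subarray is [2, 6] with sum 8. This subarray runs from index 3 to index 4.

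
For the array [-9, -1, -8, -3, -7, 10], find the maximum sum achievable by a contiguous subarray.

Using Kadane's algorithm on [-9, -1, -8, -3, -7, 10]:

Scanning through the array:
Position 1 (value -1): max_ending_here = -1, max_so_far = -1
Position 2 (value -8): max_ending_here = -8, max_so_far = -1
Position 3 (value -3): max_ending_here = -3, max_so_far = -1
Position 4 (value -7): max_ending_here = -7, max_so_far = -1
Position 5 (value 10): max_ending_here = 10, max_so_far = 10

Maximum subarray: [10]
Maximum sum: 10

The maximum subarray is [10] with sum 10. This subarray runs from index 5 to index 5.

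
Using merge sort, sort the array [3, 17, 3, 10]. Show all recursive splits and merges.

Merge sort trace:

Split: [3, 17, 3, 10] -> [3, 17] and [3, 10]
  Split: [3, 17] -> [3] and [17]
  Merge: [3] + [17] -> [3, 17]
  Split: [3, 10] -> [3] and [10]
  Merge: [3] + [10] -> [3, 10]
Merge: [3, 17] + [3, 10] -> [3, 3, 10, 17]

Final sorted array: [3, 3, 10, 17]

The merge sort proceeds by recursively splitting the array and merging sorted halves.
After all merges, the sorted array is [3, 3, 10, 17].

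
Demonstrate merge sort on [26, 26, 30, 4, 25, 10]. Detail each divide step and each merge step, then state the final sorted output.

Merge sort trace:

Split: [26, 26, 30, 4, 25, 10] -> [26, 26, 30] and [4, 25, 10]
  Split: [26, 26, 30] -> [26] and [26, 30]
    Split: [26, 30] -> [26] and [30]
    Merge: [26] + [30] -> [26, 30]
  Merge: [26] + [26, 30] -> [26, 26, 30]
  Split: [4, 25, 10] -> [4] and [25, 10]
    Split: [25, 10] -> [25] and [10]
    Merge: [25] + [10] -> [10, 25]
  Merge: [4] + [10, 25] -> [4, 10, 25]
Merge: [26, 26, 30] + [4, 10, 25] -> [4, 10, 25, 26, 26, 30]

Final sorted array: [4, 10, 25, 26, 26, 30]

The merge sort proceeds by recursively splitting the array and merging sorted halves.
After all merges, the sorted array is [4, 10, 25, 26, 26, 30].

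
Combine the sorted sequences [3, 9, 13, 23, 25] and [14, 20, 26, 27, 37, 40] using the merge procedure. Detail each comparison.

Merging process:

Compare 3 vs 14: take 3 from left. Merged: [3]
Compare 9 vs 14: take 9 from left. Merged: [3, 9]
Compare 13 vs 14: take 13 from left. Merged: [3, 9, 13]
Compare 23 vs 14: take 14 from right. Merged: [3, 9, 13, 14]
Compare 23 vs 20: take 20 from right. Merged: [3, 9, 13, 14, 20]
Compare 23 vs 26: take 23 from left. Merged: [3, 9, 13, 14, 20, 23]
Compare 25 vs 26: take 25 from left. Merged: [3, 9, 13, 14, 20, 23, 25]
Append remaining from right: [26, 27, 37, 40]. Merged: [3, 9, 13, 14, 20, 23, 25, 26, 27, 37, 40]

Final merged array: [3, 9, 13, 14, 20, 23, 25, 26, 27, 37, 40]
Total comparisons: 7

The merged array is [3, 9, 13, 14, 20, 23, 25, 26, 27, 37, 40], requiring 7 comparisons. The merge step runs in O(n) time where n is the total number of elements.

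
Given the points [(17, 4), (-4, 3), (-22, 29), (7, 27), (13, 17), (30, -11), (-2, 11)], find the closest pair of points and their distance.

Computing all pairwise distances among 7 points:

d((17, 4), (-4, 3)) = 21.0238
d((17, 4), (-22, 29)) = 46.3249
d((17, 4), (7, 27)) = 25.0799
d((17, 4), (13, 17)) = 13.6015
d((17, 4), (30, -11)) = 19.8494
d((17, 4), (-2, 11)) = 20.2485
d((-4, 3), (-22, 29)) = 31.6228
d((-4, 3), (7, 27)) = 26.4008
d((-4, 3), (13, 17)) = 22.0227
d((-4, 3), (30, -11)) = 36.7696
d((-4, 3), (-2, 11)) = 8.2462 <-- minimum
d((-22, 29), (7, 27)) = 29.0689
d((-22, 29), (13, 17)) = 37.0
d((-22, 29), (30, -11)) = 65.6049
d((-22, 29), (-2, 11)) = 26.9072
d((7, 27), (13, 17)) = 11.6619
d((7, 27), (30, -11)) = 44.4185
d((7, 27), (-2, 11)) = 18.3576
d((13, 17), (30, -11)) = 32.7567
d((13, 17), (-2, 11)) = 16.1555
d((30, -11), (-2, 11)) = 38.833

Closest pair: (-4, 3) and (-2, 11) with distance 8.2462

The closest pair is (-4, 3) and (-2, 11) with Euclidean distance 8.2462. For 7 points, brute-force pairwise comparison is shown above. For large n, the divide-and-conquer algorithm (sort by x, recurse on halves, check the dividing strip) achieves O(n log n).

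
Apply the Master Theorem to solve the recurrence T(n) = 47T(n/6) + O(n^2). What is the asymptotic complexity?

Master Theorem for T(n) = 47T(n/6) + O(n^2):

a = 47, b = 6, c = 2
log_b(a) = log_6(47) = 2.1488

Case 1: c = 2 < log_6(47) = 2.1488
T(n) = O(n^(log_6 47))

For T(n) = 47T(n/6) + O(n^2): log_6(47) = 2.1488. This is Case 1 of the Master Theorem (c < log_b(a), work dominated by leaves), giving O(n^(log_6 47)).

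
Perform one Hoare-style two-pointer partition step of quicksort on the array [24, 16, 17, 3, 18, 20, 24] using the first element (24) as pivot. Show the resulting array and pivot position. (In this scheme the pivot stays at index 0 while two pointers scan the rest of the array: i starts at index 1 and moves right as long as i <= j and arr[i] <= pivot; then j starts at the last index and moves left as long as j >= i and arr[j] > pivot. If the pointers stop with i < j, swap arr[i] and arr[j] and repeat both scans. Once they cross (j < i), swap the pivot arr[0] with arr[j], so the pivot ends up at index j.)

Hoare-style two-pointer partition with pivot = 24:

Initial array: [24, 16, 17, 3, 18, 20, 24]

Pointers start at i = 1, j = 6.
i ends at 7, j ends at 6: the pointers have crossed (j < i), so scanning stops.

Swap pivot arr[0] with arr[6] to place pivot at position 6: [24, 16, 17, 3, 18, 20, 24]
Pivot position: 6

After partitioning with pivot 24, the array becomes [24, 16, 17, 3, 18, 20, 24]. The pivot is placed at index 6. All elements to the left of the pivot are <= 24, and all elements to the right are > 24.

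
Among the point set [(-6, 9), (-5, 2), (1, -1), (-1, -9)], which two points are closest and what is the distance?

Computing all pairwise distances among 4 points:

d((-6, 9), (-5, 2)) = 7.0711
d((-6, 9), (1, -1)) = 12.2066
d((-6, 9), (-1, -9)) = 18.6815
d((-5, 2), (1, -1)) = 6.7082 <-- minimum
d((-5, 2), (-1, -9)) = 11.7047
d((1, -1), (-1, -9)) = 8.2462

Closest pair: (-5, 2) and (1, -1) with distance 6.7082

The closest pair is (-5, 2) and (1, -1) with Euclidean distance 6.7082. For 4 points, brute-force pairwise comparison is shown above. For large n, the divide-and-conquer algorithm (sort by x, recurse on halves, check the dividing strip) achieves O(n log n).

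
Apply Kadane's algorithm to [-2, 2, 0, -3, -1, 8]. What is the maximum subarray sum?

Using Kadane's algorithm on [-2, 2, 0, -3, -1, 8]:

Scanning through the array:
Position 1 (value 2): max_ending_here = 2, max_so_far = 2
Position 2 (value 0): max_ending_here = 2, max_so_far = 2
Position 3 (value -3): max_ending_here = -1, max_so_far = 2
Position 4 (value -1): max_ending_here = -1, max_so_far = 2
Position 5 (value 8): max_ending_here = 8, max_so_far = 8

Maximum subarray: [8]
Maximum sum: 8

The maximum subarray is [8] with sum 8. This subarray runs from index 5 to index 5.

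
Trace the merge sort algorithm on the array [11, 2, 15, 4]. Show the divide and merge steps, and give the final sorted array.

Merge sort trace:

Split: [11, 2, 15, 4] -> [11, 2] and [15, 4]
  Split: [11, 2] -> [11] and [2]
  Merge: [11] + [2] -> [2, 11]
  Split: [15, 4] -> [15] and [4]
  Merge: [15] + [4] -> [4, 15]
Merge: [2, 11] + [4, 15] -> [2, 4, 11, 15]

Final sorted array: [2, 4, 11, 15]

The merge sort proceeds by recursively splitting the array and merging sorted halves.
After all merges, the sorted array is [2, 4, 11, 15].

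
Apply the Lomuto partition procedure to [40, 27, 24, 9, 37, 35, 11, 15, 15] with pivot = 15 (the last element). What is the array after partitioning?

Lomuto partition with pivot = 15:

Initial array: [40, 27, 24, 9, 37, 35, 11, 15, 15]

arr[0]=40 > 15: no swap
arr[1]=27 > 15: no swap
arr[2]=24 > 15: no swap
arr[3]=9 <= 15: swap with position 0, array becomes [9, 27, 24, 40, 37, 35, 11, 15, 15]
arr[4]=37 > 15: no swap
arr[5]=35 > 15: no swap
arr[6]=11 <= 15: swap with position 1, array becomes [9, 11, 24, 40, 37, 35, 27, 15, 15]
arr[7]=15 <= 15: swap with position 2, array becomes [9, 11, 15, 40, 37, 35, 27, 24, 15]

Place pivot at position 3: [9, 11, 15, 15, 37, 35, 27, 24, 40]
Pivot position: 3

After partitioning with pivot 15, the array becomes [9, 11, 15, 15, 37, 35, 27, 24, 40]. The pivot is placed at index 3. All elements to the left of the pivot are <= 15, and all elements to the right are > 15.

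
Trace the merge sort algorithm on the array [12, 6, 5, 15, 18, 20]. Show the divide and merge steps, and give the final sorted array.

Merge sort trace:

Split: [12, 6, 5, 15, 18, 20] -> [12, 6, 5] and [15, 18, 20]
  Split: [12, 6, 5] -> [12] and [6, 5]
    Split: [6, 5] -> [6] and [5]
    Merge: [6] + [5] -> [5, 6]
  Merge: [12] + [5, 6] -> [5, 6, 12]
  Split: [15, 18, 20] -> [15] and [18, 20]
    Split: [18, 20] -> [18] and [20]
    Merge: [18] + [20] -> [18, 20]
  Merge: [15] + [18, 20] -> [15, 18, 20]
Merge: [5, 6, 12] + [15, 18, 20] -> [5, 6, 12, 15, 18, 20]

Final sorted array: [5, 6, 12, 15, 18, 20]

The merge sort proceeds by recursively splitting the array and merging sorted halves.
After all merges, the sorted array is [5, 6, 12, 15, 18, 20].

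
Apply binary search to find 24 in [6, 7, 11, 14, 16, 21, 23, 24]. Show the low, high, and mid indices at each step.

Binary search for 24 in [6, 7, 11, 14, 16, 21, 23, 24]:

lo=0, hi=7, mid=3, arr[mid]=14 -> 14 < 24, search right half
lo=4, hi=7, mid=5, arr[mid]=21 -> 21 < 24, search right half
lo=6, hi=7, mid=6, arr[mid]=23 -> 23 < 24, search right half
lo=7, hi=7, mid=7, arr[mid]=24 -> Found target at index 7!

Binary search finds 24 at index 7 after 4 comparisons. The search repeatedly halves the search space by comparing with the middle element.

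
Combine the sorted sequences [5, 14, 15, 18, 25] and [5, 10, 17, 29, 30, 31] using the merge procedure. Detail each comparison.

Merging process:

Compare 5 vs 5: take 5 from left. Merged: [5]
Compare 14 vs 5: take 5 from right. Merged: [5, 5]
Compare 14 vs 10: take 10 from right. Merged: [5, 5, 10]
Compare 14 vs 17: take 14 from left. Merged: [5, 5, 10, 14]
Compare 15 vs 17: take 15 from left. Merged: [5, 5, 10, 14, 15]
Compare 18 vs 17: take 17 from right. Merged: [5, 5, 10, 14, 15, 17]
Compare 18 vs 29: take 18 from left. Merged: [5, 5, 10, 14, 15, 17, 18]
Compare 25 vs 29: take 25 from left. Merged: [5, 5, 10, 14, 15, 17, 18, 25]
Append remaining from right: [29, 30, 31]. Merged: [5, 5, 10, 14, 15, 17, 18, 25, 29, 30, 31]

Final merged array: [5, 5, 10, 14, 15, 17, 18, 25, 29, 30, 31]
Total comparisons: 8

The merged array is [5, 5, 10, 14, 15, 17, 18, 25, 29, 30, 31], requiring 8 comparisons. The merge step runs in O(n) time where n is the total number of elements.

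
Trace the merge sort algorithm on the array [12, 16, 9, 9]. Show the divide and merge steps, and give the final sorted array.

Merge sort trace:

Split: [12, 16, 9, 9] -> [12, 16] and [9, 9]
  Split: [12, 16] -> [12] and [16]
  Merge: [12] + [16] -> [12, 16]
  Split: [9, 9] -> [9] and [9]
  Merge: [9] + [9] -> [9, 9]
Merge: [12, 16] + [9, 9] -> [9, 9, 12, 16]

Final sorted array: [9, 9, 12, 16]

The merge sort proceeds by recursively splitting the array and merging sorted halves.
After all merges, the sorted array is [9, 9, 12, 16].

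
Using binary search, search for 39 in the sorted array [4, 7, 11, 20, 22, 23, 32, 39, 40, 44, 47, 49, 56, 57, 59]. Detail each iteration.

Binary search for 39 in [4, 7, 11, 20, 22, 23, 32, 39, 40, 44, 47, 49, 56, 57, 59]:

lo=0, hi=14, mid=7, arr[mid]=39 -> Found target at index 7!

Binary search finds 39 at index 7 after 1 comparisons. The search repeatedly halves the search space by comparing with the middle element.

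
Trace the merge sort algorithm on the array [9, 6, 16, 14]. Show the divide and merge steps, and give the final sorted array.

Merge sort trace:

Split: [9, 6, 16, 14] -> [9, 6] and [16, 14]
  Split: [9, 6] -> [9] and [6]
  Merge: [9] + [6] -> [6, 9]
  Split: [16, 14] -> [16] and [14]
  Merge: [16] + [14] -> [14, 16]
Merge: [6, 9] + [14, 16] -> [6, 9, 14, 16]

Final sorted array: [6, 9, 14, 16]

The merge sort proceeds by recursively splitting the array and merging sorted halves.
After all merges, the sorted array is [6, 9, 14, 16].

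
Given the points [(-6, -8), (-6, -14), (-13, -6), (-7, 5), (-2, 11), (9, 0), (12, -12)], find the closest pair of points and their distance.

Computing all pairwise distances among 7 points:

d((-6, -8), (-6, -14)) = 6.0 <-- minimum
d((-6, -8), (-13, -6)) = 7.2801
d((-6, -8), (-7, 5)) = 13.0384
d((-6, -8), (-2, 11)) = 19.4165
d((-6, -8), (9, 0)) = 17.0
d((-6, -8), (12, -12)) = 18.4391
d((-6, -14), (-13, -6)) = 10.6301
d((-6, -14), (-7, 5)) = 19.0263
d((-6, -14), (-2, 11)) = 25.318
d((-6, -14), (9, 0)) = 20.5183
d((-6, -14), (12, -12)) = 18.1108
d((-13, -6), (-7, 5)) = 12.53
d((-13, -6), (-2, 11)) = 20.2485
d((-13, -6), (9, 0)) = 22.8035
d((-13, -6), (12, -12)) = 25.7099
d((-7, 5), (-2, 11)) = 7.8102
d((-7, 5), (9, 0)) = 16.7631
d((-7, 5), (12, -12)) = 25.4951
d((-2, 11), (9, 0)) = 15.5563
d((-2, 11), (12, -12)) = 26.9258
d((9, 0), (12, -12)) = 12.3693

Closest pair: (-6, -8) and (-6, -14) with distance 6.0

The closest pair is (-6, -8) and (-6, -14) with Euclidean distance 6.0. For 7 points, brute-force pairwise comparison is shown above. For large n, the divide-and-conquer algorithm (sort by x, recurse on halves, check the dividing strip) achieves O(n log n).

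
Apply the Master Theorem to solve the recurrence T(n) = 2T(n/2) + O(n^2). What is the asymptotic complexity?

Master Theorem for T(n) = 2T(n/2) + O(n^2):

a = 2, b = 2, c = 2
log_b(a) = log_2(2) = 1.0000

Case 3: c = 2 > log_2(2) = 1.0000
T(n) = O(n^2) = O(n^2)

For T(n) = 2T(n/2) + O(n^2): log_2(2) = 1.0000. This is Case 3 of the Master Theorem (c > log_b(a), work dominated by root), giving O(n^2).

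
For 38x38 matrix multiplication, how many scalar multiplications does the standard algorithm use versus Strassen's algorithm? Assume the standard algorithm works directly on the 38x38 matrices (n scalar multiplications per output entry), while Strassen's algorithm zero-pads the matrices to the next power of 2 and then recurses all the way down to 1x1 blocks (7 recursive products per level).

Matrix multiplication for 38x38 matrices:

Strassen's algorithm requires power-of-2 dimensions. Pad 38x38 to 64x64 (next power of 2).

Standard algorithm: 38^3 = 54872 multiplications
Strassen's algorithm: 7^(log2(64)) = 7^6 = 117649 multiplications
Difference: 54872 - 117649 = -62777 (Strassen uses MORE here due to padding overhead — for small or just-over-power-of-2 n, padding can outweigh the per-level savings)

Standard: 54872 multiplications (38^3). Strassen: 117649 multiplications (7^6, after padding to 64x64). Strassen reduces 8 recursive multiplications to 7 at each level.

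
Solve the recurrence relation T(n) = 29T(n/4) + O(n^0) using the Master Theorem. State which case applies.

Master Theorem for T(n) = 29T(n/4) + O(n^0):

a = 29, b = 4, c = 0
log_b(a) = log_4(29) = 2.4290

Case 1: c = 0 < log_4(29) = 2.4290
T(n) = O(n^(log_4 29))

For T(n) = 29T(n/4) + O(n^0): log_4(29) = 2.4290. This is Case 1 of the Master Theorem (c < log_b(a), work dominated by leaves), giving O(n^(log_4 29)).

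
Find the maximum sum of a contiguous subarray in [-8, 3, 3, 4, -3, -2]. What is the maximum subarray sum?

Using Kadane's algorithm on [-8, 3, 3, 4, -3, -2]:

Scanning through the array:
Position 1 (value 3): max_ending_here = 3, max_so_far = 3
Position 2 (value 3): max_ending_here = 6, max_so_far = 6
Position 3 (value 4): max_ending_here = 10, max_so_far = 10
Position 4 (value -3): max_ending_here = 7, max_so_far = 10
Position 5 (value -2): max_ending_here = 5, max_so_far = 10

Maximum subarray: [3, 3, 4]
Maximum sum: 10

The maximum subarray is [3, 3, 4] with sum 10. This subarray runs from index 1 to index 3.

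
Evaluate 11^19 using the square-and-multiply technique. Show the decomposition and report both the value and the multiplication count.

Computing 11^19 by squaring (build up from 11^1; each line after the first costs one multiplication):

11^1 = 11
11^2 = (11^1)^2 = 11^2 = 121
11^4 = (11^2)^2 = 121^2 = 14641
11^8 = (11^4)^2 = 14641^2 = 214358881
11^9 = 11 * 11^8 = 11 * 214358881 = 2357947691
11^18 = (11^9)^2 = 2357947691^2 = 5559917313492231481
11^19 = 11 * 11^18 = 11 * 5559917313492231481 = 61159090448414546291

Result: 61159090448414546291
Multiplications needed: 6 (6 lines after 11^1)

11^19 = 61159090448414546291. Using exponentiation by squaring, this requires 6 multiplications. The key idea: if the exponent is even, square the half-power; if odd, multiply by the base once.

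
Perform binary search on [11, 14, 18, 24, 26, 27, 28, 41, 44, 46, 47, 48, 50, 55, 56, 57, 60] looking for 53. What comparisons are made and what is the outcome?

Binary search for 53 in [11, 14, 18, 24, 26, 27, 28, 41, 44, 46, 47, 48, 50, 55, 56, 57, 60]:

lo=0, hi=16, mid=8, arr[mid]=44 -> 44 < 53, search right half
lo=9, hi=16, mid=12, arr[mid]=50 -> 50 < 53, search right half
lo=13, hi=16, mid=14, arr[mid]=56 -> 56 > 53, search left half
lo=13, hi=13, mid=13, arr[mid]=55 -> 55 > 53, search left half
lo=13 > hi=12, target 53 not found

Binary search determines that 53 is not in the array after 4 comparisons. The search space was exhausted without finding the target.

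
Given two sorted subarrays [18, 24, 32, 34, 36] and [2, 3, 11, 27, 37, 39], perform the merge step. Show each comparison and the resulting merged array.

Merging process:

Compare 18 vs 2: take 2 from right. Merged: [2]
Compare 18 vs 3: take 3 from right. Merged: [2, 3]
Compare 18 vs 11: take 11 from right. Merged: [2, 3, 11]
Compare 18 vs 27: take 18 from left. Merged: [2, 3, 11, 18]
Compare 24 vs 27: take 24 from left. Merged: [2, 3, 11, 18, 24]
Compare 32 vs 27: take 27 from right. Merged: [2, 3, 11, 18, 24, 27]
Compare 32 vs 37: take 32 from left. Merged: [2, 3, 11, 18, 24, 27, 32]
Compare 34 vs 37: take 34 from left. Merged: [2, 3, 11, 18, 24, 27, 32, 34]
Compare 36 vs 37: take 36 from left. Merged: [2, 3, 11, 18, 24, 27, 32, 34, 36]
Append remaining from right: [37, 39]. Merged: [2, 3, 11, 18, 24, 27, 32, 34, 36, 37, 39]

Final merged array: [2, 3, 11, 18, 24, 27, 32, 34, 36, 37, 39]
Total comparisons: 9

The merged array is [2, 3, 11, 18, 24, 27, 32, 34, 36, 37, 39], requiring 9 comparisons. The merge step runs in O(n) time where n is the total number of elements.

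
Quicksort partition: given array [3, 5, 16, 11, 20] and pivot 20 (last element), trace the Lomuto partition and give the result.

Lomuto partition with pivot = 20:

Initial array: [3, 5, 16, 11, 20]

arr[0]=3 <= 20: swap with position 0, array becomes [3, 5, 16, 11, 20]
arr[1]=5 <= 20: swap with position 1, array becomes [3, 5, 16, 11, 20]
arr[2]=16 <= 20: swap with position 2, array becomes [3, 5, 16, 11, 20]
arr[3]=11 <= 20: swap with position 3, array becomes [3, 5, 16, 11, 20]

Place pivot at position 4: [3, 5, 16, 11, 20]
Pivot position: 4

After partitioning with pivot 20, the array becomes [3, 5, 16, 11, 20]. The pivot is placed at index 4. All elements to the left of the pivot are <= 20, and all elements to the right are > 20.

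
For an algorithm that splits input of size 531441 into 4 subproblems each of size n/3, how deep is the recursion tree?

For divide and conquer with division factor 3:

Problem sizes at each level:
Level 0: 531441
Level 1: 177147
Level 2: 59049
Level 3: 19683
Level 4: 6561
Level 5: 2187
Level 6: 729
Level 7: 243
Level 8: 81
Level 9: 27
Level 10: 9
Level 11: 3
Level 12: 1

The root is level 0 and the size-1 base case is level 12 (the tree spans levels 0 through 12, i.e. 13 levels counting the root), so the depth is the number of divisions: log_3(531441) = 12

The recursion tree depth is log_3(531441) = 12. At each level, the problem size is divided by 3, so it takes 12 divisions to reduce to a base case of size 1. The algorithm makes 4 recursive calls at each level.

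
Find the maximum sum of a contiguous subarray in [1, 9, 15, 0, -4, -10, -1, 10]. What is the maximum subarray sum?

Using Kadane's algorithm on [1, 9, 15, 0, -4, -10, -1, 10]:

Scanning through the array:
Position 1 (value 9): max_ending_here = 10, max_so_far = 10
Position 2 (value 15): max_ending_here = 25, max_so_far = 25
Position 3 (value 0): max_ending_here = 25, max_so_far = 25
Position 4 (value -4): max_ending_here = 21, max_so_far = 25
Position 5 (value -10): max_ending_here = 11, max_so_far = 25
Position 6 (value -1): max_ending_here = 10, max_so_far = 25
Position 7 (value 10): max_ending_here = 20, max_so_far = 25

Maximum subarray: [1, 9, 15]
Maximum sum: 25

The maximum subarray is [1, 9, 15] with sum 25. This subarray runs from index 0 to index 2.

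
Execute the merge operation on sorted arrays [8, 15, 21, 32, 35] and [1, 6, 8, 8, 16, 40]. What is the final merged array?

Merging process:

Compare 8 vs 1: take 1 from right. Merged: [1]
Compare 8 vs 6: take 6 from right. Merged: [1, 6]
Compare 8 vs 8: take 8 from left. Merged: [1, 6, 8]
Compare 15 vs 8: take 8 from right. Merged: [1, 6, 8, 8]
Compare 15 vs 8: take 8 from right. Merged: [1, 6, 8, 8, 8]
Compare 15 vs 16: take 15 from left. Merged: [1, 6, 8, 8, 8, 15]
Compare 21 vs 16: take 16 from right. Merged: [1, 6, 8, 8, 8, 15, 16]
Compare 21 vs 40: take 21 from left. Merged: [1, 6, 8, 8, 8, 15, 16, 21]
Compare 32 vs 40: take 32 from left. Merged: [1, 6, 8, 8, 8, 15, 16, 21, 32]
Compare 35 vs 40: take 35 from left. Merged: [1, 6, 8, 8, 8, 15, 16, 21, 32, 35]
Append remaining from right: [40]. Merged: [1, 6, 8, 8, 8, 15, 16, 21, 32, 35, 40]

Final merged array: [1, 6, 8, 8, 8, 15, 16, 21, 32, 35, 40]
Total comparisons: 10

The merged array is [1, 6, 8, 8, 8, 15, 16, 21, 32, 35, 40], requiring 10 comparisons. The merge step runs in O(n) time where n is the total number of elements.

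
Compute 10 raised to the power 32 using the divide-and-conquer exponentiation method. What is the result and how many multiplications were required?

Computing 10^32 by squaring (build up from 10^1; each line after the first costs one multiplication):

10^1 = 10
10^2 = (10^1)^2 = 10^2 = 100
10^4 = (10^2)^2 = 100^2 = 10000
10^8 = (10^4)^2 = 10000^2 = 100000000
10^16 = (10^8)^2 = 100000000^2 = 10000000000000000
10^32 = (10^16)^2 = 10000000000000000^2 = 100000000000000000000000000000000

Result: 100000000000000000000000000000000
Multiplications needed: 5 (5 lines after 10^1)

10^32 = 100000000000000000000000000000000. Using exponentiation by squaring, this requires 5 multiplications. The key idea: if the exponent is even, square the half-power; if odd, multiply by the base once.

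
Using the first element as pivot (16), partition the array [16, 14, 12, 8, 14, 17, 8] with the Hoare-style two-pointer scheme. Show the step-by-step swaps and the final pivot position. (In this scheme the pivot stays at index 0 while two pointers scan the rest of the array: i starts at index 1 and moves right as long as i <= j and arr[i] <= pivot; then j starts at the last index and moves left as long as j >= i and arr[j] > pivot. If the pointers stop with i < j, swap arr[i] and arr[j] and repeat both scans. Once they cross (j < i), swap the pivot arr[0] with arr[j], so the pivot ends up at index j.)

Hoare-style two-pointer partition with pivot = 16:

Initial array: [16, 14, 12, 8, 14, 17, 8]

Pointers start at i = 1, j = 6.
i stops at index 5 (arr[5]=17 > 16), j stops at index 6 (arr[6]=8 <= 16): swap arr[5] and arr[6], array becomes [16, 14, 12, 8, 14, 8, 17]
i ends at 6, j ends at 5: the pointers have crossed (j < i), so scanning stops.

Swap pivot arr[0] with arr[5] to place pivot at position 5: [8, 14, 12, 8, 14, 16, 17]
Pivot position: 5

After partitioning with pivot 16, the array becomes [8, 14, 12, 8, 14, 16, 17]. The pivot is placed at index 5. All elements to the left of the pivot are <= 16, and all elements to the right are > 16.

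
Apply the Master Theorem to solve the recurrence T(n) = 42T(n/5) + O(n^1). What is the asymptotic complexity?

Master Theorem for T(n) = 42T(n/5) + O(n^1):

a = 42, b = 5, c = 1
log_b(a) = log_5(42) = 2.3223

Case 1: c = 1 < log_5(42) = 2.3223
T(n) = O(n^(log_5 42))

For T(n) = 42T(n/5) + O(n^1): log_5(42) = 2.3223. This is Case 1 of the Master Theorem (c < log_b(a), work dominated by leaves), giving O(n^(log_5 42)).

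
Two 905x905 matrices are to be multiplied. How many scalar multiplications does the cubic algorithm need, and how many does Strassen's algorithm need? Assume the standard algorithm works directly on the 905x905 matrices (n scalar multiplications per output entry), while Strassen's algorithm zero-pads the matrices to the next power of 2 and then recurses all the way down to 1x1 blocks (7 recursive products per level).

Matrix multiplication for 905x905 matrices:

Strassen's algorithm requires power-of-2 dimensions. Pad 905x905 to 1024x1024 (next power of 2).

Standard algorithm: 905^3 = 741217625 multiplications
Strassen's algorithm: 7^(log2(1024)) = 7^10 = 282475249 multiplications
Savings: 741217625 - 282475249 = 458742376 multiplications

Standard: 741217625 multiplications (905^3). Strassen: 282475249 multiplications (7^10, after padding to 1024x1024). Strassen reduces 8 recursive multiplications to 7 at each level.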